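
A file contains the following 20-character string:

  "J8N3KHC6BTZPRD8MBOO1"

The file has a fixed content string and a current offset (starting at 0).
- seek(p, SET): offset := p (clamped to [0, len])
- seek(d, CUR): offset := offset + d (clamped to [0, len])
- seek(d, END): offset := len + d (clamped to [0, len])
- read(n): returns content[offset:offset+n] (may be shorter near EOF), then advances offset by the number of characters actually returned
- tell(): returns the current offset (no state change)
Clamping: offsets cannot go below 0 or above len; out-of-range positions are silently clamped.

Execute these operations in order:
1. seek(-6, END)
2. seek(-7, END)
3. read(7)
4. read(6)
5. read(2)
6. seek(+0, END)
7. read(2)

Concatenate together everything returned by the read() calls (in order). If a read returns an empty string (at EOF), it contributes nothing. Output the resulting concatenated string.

Answer: D8MBOO1

Derivation:
After 1 (seek(-6, END)): offset=14
After 2 (seek(-7, END)): offset=13
After 3 (read(7)): returned 'D8MBOO1', offset=20
After 4 (read(6)): returned '', offset=20
After 5 (read(2)): returned '', offset=20
After 6 (seek(+0, END)): offset=20
After 7 (read(2)): returned '', offset=20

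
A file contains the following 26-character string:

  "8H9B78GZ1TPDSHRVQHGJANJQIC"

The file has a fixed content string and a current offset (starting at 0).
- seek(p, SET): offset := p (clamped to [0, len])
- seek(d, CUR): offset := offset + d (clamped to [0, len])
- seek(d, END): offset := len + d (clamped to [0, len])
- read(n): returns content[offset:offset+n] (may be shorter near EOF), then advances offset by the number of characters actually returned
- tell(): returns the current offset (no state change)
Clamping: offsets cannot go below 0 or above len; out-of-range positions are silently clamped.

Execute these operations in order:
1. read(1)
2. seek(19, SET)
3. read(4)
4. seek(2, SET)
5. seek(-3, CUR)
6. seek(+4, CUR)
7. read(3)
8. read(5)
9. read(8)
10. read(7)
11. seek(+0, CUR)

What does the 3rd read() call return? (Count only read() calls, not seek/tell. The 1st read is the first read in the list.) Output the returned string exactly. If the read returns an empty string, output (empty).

Answer: 78G

Derivation:
After 1 (read(1)): returned '8', offset=1
After 2 (seek(19, SET)): offset=19
After 3 (read(4)): returned 'JANJ', offset=23
After 4 (seek(2, SET)): offset=2
After 5 (seek(-3, CUR)): offset=0
After 6 (seek(+4, CUR)): offset=4
After 7 (read(3)): returned '78G', offset=7
After 8 (read(5)): returned 'Z1TPD', offset=12
After 9 (read(8)): returned 'SHRVQHGJ', offset=20
After 10 (read(7)): returned 'ANJQIC', offset=26
After 11 (seek(+0, CUR)): offset=26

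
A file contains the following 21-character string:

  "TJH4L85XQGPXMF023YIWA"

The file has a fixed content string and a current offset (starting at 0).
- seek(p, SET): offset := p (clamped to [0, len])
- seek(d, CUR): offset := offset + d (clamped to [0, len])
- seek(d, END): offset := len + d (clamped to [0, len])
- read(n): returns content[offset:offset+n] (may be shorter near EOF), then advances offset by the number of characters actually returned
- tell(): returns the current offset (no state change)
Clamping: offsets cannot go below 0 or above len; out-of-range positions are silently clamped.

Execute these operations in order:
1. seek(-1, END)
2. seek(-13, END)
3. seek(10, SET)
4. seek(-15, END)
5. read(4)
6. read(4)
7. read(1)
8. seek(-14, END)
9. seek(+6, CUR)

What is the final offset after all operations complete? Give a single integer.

After 1 (seek(-1, END)): offset=20
After 2 (seek(-13, END)): offset=8
After 3 (seek(10, SET)): offset=10
After 4 (seek(-15, END)): offset=6
After 5 (read(4)): returned '5XQG', offset=10
After 6 (read(4)): returned 'PXMF', offset=14
After 7 (read(1)): returned '0', offset=15
After 8 (seek(-14, END)): offset=7
After 9 (seek(+6, CUR)): offset=13

Answer: 13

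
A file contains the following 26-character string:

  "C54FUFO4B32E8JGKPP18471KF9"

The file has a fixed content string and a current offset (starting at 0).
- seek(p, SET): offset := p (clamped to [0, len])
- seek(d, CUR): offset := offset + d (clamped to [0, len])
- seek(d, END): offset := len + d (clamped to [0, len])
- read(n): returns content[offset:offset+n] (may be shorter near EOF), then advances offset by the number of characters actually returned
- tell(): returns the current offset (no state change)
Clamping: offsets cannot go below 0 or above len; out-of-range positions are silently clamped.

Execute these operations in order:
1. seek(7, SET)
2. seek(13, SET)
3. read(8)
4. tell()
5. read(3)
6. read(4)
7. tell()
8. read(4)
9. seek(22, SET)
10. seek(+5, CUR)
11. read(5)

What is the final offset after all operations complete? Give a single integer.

After 1 (seek(7, SET)): offset=7
After 2 (seek(13, SET)): offset=13
After 3 (read(8)): returned 'JGKPP184', offset=21
After 4 (tell()): offset=21
After 5 (read(3)): returned '71K', offset=24
After 6 (read(4)): returned 'F9', offset=26
After 7 (tell()): offset=26
After 8 (read(4)): returned '', offset=26
After 9 (seek(22, SET)): offset=22
After 10 (seek(+5, CUR)): offset=26
After 11 (read(5)): returned '', offset=26

Answer: 26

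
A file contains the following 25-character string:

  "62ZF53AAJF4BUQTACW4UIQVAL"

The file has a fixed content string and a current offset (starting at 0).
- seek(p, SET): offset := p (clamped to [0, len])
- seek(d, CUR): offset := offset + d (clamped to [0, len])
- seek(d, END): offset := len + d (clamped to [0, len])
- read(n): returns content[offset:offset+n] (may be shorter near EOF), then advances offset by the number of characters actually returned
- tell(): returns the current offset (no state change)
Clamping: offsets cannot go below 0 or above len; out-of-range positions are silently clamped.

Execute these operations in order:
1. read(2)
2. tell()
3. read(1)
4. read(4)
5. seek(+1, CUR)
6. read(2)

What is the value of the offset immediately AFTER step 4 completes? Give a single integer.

Answer: 7

Derivation:
After 1 (read(2)): returned '62', offset=2
After 2 (tell()): offset=2
After 3 (read(1)): returned 'Z', offset=3
After 4 (read(4)): returned 'F53A', offset=7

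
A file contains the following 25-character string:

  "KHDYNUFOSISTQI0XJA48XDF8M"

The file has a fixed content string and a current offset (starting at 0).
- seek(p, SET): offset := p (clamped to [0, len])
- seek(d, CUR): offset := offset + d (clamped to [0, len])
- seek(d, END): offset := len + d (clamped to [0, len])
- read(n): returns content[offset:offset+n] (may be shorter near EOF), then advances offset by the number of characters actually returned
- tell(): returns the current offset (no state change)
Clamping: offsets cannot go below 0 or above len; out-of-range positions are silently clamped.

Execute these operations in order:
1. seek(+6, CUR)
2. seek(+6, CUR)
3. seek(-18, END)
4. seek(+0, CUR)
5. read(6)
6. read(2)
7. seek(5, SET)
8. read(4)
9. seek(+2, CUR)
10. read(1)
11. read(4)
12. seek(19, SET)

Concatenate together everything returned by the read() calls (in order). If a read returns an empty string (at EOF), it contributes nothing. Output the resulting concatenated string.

After 1 (seek(+6, CUR)): offset=6
After 2 (seek(+6, CUR)): offset=12
After 3 (seek(-18, END)): offset=7
After 4 (seek(+0, CUR)): offset=7
After 5 (read(6)): returned 'OSISTQ', offset=13
After 6 (read(2)): returned 'I0', offset=15
After 7 (seek(5, SET)): offset=5
After 8 (read(4)): returned 'UFOS', offset=9
After 9 (seek(+2, CUR)): offset=11
After 10 (read(1)): returned 'T', offset=12
After 11 (read(4)): returned 'QI0X', offset=16
After 12 (seek(19, SET)): offset=19

Answer: OSISTQI0UFOSTQI0X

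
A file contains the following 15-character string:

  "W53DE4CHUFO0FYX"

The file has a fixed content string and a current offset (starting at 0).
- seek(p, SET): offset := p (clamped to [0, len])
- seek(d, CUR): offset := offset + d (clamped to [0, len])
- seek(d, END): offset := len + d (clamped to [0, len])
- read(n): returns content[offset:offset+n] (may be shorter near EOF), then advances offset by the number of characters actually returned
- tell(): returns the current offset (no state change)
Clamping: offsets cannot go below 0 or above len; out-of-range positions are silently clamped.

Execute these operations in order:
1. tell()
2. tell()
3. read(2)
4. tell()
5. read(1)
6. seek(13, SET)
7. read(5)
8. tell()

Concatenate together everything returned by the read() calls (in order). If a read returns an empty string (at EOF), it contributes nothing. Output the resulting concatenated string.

Answer: W53YX

Derivation:
After 1 (tell()): offset=0
After 2 (tell()): offset=0
After 3 (read(2)): returned 'W5', offset=2
After 4 (tell()): offset=2
After 5 (read(1)): returned '3', offset=3
After 6 (seek(13, SET)): offset=13
After 7 (read(5)): returned 'YX', offset=15
After 8 (tell()): offset=15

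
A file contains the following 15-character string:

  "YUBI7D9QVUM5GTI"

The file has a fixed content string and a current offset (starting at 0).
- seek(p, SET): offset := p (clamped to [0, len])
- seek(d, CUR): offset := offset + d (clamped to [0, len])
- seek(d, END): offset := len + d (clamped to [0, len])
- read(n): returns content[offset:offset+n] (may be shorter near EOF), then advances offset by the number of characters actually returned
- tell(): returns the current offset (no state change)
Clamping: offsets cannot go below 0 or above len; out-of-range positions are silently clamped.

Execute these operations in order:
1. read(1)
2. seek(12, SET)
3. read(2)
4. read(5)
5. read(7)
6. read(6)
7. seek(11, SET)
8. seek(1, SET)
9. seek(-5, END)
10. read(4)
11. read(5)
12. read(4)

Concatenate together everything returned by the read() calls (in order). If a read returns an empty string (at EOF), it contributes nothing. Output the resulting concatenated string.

After 1 (read(1)): returned 'Y', offset=1
After 2 (seek(12, SET)): offset=12
After 3 (read(2)): returned 'GT', offset=14
After 4 (read(5)): returned 'I', offset=15
After 5 (read(7)): returned '', offset=15
After 6 (read(6)): returned '', offset=15
After 7 (seek(11, SET)): offset=11
After 8 (seek(1, SET)): offset=1
After 9 (seek(-5, END)): offset=10
After 10 (read(4)): returned 'M5GT', offset=14
After 11 (read(5)): returned 'I', offset=15
After 12 (read(4)): returned '', offset=15

Answer: YGTIM5GTI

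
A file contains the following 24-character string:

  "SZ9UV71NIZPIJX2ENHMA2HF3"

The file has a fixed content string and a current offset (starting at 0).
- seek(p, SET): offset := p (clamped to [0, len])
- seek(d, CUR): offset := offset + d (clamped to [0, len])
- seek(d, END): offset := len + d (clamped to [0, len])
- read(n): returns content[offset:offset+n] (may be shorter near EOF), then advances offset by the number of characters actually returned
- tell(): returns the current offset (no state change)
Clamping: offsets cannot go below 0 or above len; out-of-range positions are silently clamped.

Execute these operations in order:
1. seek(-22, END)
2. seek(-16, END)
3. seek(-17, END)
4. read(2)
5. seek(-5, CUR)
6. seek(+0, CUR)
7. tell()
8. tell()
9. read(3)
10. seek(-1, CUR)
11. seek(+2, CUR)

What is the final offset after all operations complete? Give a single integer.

Answer: 8

Derivation:
After 1 (seek(-22, END)): offset=2
After 2 (seek(-16, END)): offset=8
After 3 (seek(-17, END)): offset=7
After 4 (read(2)): returned 'NI', offset=9
After 5 (seek(-5, CUR)): offset=4
After 6 (seek(+0, CUR)): offset=4
After 7 (tell()): offset=4
After 8 (tell()): offset=4
After 9 (read(3)): returned 'V71', offset=7
After 10 (seek(-1, CUR)): offset=6
After 11 (seek(+2, CUR)): offset=8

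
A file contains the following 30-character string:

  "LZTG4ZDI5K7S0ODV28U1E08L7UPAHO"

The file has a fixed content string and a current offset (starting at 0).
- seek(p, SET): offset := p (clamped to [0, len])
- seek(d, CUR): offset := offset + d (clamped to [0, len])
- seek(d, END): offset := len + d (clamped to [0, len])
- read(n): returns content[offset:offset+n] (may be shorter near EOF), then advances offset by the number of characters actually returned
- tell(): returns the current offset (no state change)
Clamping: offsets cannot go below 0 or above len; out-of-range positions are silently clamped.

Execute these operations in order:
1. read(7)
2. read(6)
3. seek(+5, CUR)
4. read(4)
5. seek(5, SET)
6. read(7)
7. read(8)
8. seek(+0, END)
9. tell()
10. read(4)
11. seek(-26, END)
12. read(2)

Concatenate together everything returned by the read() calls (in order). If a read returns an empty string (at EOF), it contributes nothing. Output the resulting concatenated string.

After 1 (read(7)): returned 'LZTG4ZD', offset=7
After 2 (read(6)): returned 'I5K7S0', offset=13
After 3 (seek(+5, CUR)): offset=18
After 4 (read(4)): returned 'U1E0', offset=22
After 5 (seek(5, SET)): offset=5
After 6 (read(7)): returned 'ZDI5K7S', offset=12
After 7 (read(8)): returned '0ODV28U1', offset=20
After 8 (seek(+0, END)): offset=30
After 9 (tell()): offset=30
After 10 (read(4)): returned '', offset=30
After 11 (seek(-26, END)): offset=4
After 12 (read(2)): returned '4Z', offset=6

Answer: LZTG4ZDI5K7S0U1E0ZDI5K7S0ODV28U14Z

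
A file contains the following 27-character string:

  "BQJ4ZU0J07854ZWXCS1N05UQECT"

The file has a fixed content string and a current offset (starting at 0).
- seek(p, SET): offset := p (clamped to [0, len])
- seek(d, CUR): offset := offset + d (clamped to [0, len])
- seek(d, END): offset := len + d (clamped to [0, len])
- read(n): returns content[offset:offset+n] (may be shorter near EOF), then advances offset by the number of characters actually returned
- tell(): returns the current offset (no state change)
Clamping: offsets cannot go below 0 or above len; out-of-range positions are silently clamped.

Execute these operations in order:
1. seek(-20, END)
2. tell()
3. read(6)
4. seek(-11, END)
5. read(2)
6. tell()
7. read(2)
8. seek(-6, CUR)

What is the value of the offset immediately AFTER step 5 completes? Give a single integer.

Answer: 18

Derivation:
After 1 (seek(-20, END)): offset=7
After 2 (tell()): offset=7
After 3 (read(6)): returned 'J07854', offset=13
After 4 (seek(-11, END)): offset=16
After 5 (read(2)): returned 'CS', offset=18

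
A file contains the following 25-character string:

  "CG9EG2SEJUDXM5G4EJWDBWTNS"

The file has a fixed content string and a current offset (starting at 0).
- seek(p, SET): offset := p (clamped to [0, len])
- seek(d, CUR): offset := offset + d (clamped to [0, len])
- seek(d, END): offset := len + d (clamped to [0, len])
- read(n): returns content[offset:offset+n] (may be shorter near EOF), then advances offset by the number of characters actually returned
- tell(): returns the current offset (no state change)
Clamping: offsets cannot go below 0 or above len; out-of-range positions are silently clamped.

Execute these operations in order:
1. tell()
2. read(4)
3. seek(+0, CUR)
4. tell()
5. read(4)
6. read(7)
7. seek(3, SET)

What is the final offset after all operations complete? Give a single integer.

Answer: 3

Derivation:
After 1 (tell()): offset=0
After 2 (read(4)): returned 'CG9E', offset=4
After 3 (seek(+0, CUR)): offset=4
After 4 (tell()): offset=4
After 5 (read(4)): returned 'G2SE', offset=8
After 6 (read(7)): returned 'JUDXM5G', offset=15
After 7 (seek(3, SET)): offset=3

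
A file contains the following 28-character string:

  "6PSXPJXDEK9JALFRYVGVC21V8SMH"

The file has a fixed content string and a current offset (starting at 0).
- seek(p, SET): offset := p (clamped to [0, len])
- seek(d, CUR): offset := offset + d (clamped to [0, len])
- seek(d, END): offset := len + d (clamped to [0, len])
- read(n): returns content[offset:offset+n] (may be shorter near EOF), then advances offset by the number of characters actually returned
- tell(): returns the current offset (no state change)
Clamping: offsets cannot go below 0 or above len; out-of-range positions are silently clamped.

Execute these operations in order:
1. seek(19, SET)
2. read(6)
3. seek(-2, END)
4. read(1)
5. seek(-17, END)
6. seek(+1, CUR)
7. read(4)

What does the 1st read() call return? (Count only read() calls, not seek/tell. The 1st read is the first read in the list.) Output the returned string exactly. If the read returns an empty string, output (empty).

Answer: VC21V8

Derivation:
After 1 (seek(19, SET)): offset=19
After 2 (read(6)): returned 'VC21V8', offset=25
After 3 (seek(-2, END)): offset=26
After 4 (read(1)): returned 'M', offset=27
After 5 (seek(-17, END)): offset=11
After 6 (seek(+1, CUR)): offset=12
After 7 (read(4)): returned 'ALFR', offset=16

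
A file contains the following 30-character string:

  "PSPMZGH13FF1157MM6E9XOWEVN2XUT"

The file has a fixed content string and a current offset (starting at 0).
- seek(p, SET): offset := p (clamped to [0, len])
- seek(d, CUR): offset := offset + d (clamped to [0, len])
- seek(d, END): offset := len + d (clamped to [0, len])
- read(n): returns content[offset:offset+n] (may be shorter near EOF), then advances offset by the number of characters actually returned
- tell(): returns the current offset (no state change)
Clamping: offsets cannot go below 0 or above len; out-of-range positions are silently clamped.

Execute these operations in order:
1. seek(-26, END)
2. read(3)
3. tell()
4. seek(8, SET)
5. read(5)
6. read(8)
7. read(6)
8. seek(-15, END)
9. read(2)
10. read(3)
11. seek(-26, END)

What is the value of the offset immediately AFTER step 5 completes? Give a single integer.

After 1 (seek(-26, END)): offset=4
After 2 (read(3)): returned 'ZGH', offset=7
After 3 (tell()): offset=7
After 4 (seek(8, SET)): offset=8
After 5 (read(5)): returned '3FF11', offset=13

Answer: 13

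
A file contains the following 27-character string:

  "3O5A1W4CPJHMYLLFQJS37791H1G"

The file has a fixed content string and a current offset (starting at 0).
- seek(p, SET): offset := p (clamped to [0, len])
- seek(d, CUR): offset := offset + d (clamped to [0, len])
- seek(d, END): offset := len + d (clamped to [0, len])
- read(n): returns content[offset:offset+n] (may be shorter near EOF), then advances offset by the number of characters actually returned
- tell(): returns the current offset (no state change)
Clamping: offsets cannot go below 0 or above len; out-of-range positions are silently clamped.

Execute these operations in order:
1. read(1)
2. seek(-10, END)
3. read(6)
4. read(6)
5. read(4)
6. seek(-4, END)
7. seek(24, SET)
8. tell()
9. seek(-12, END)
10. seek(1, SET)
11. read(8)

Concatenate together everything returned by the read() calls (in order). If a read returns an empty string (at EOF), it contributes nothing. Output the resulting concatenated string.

Answer: 3JS37791H1GO5A1W4CP

Derivation:
After 1 (read(1)): returned '3', offset=1
After 2 (seek(-10, END)): offset=17
After 3 (read(6)): returned 'JS3779', offset=23
After 4 (read(6)): returned '1H1G', offset=27
After 5 (read(4)): returned '', offset=27
After 6 (seek(-4, END)): offset=23
After 7 (seek(24, SET)): offset=24
After 8 (tell()): offset=24
After 9 (seek(-12, END)): offset=15
After 10 (seek(1, SET)): offset=1
After 11 (read(8)): returned 'O5A1W4CP', offset=9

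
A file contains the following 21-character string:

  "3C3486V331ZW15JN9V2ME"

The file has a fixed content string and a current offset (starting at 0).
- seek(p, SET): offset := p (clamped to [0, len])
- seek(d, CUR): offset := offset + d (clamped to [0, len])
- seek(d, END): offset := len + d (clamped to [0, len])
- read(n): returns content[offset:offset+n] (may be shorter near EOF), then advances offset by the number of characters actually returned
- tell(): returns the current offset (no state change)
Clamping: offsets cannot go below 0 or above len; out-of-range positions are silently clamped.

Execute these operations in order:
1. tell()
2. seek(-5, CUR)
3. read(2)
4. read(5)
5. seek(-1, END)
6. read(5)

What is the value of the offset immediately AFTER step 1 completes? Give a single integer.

Answer: 0

Derivation:
After 1 (tell()): offset=0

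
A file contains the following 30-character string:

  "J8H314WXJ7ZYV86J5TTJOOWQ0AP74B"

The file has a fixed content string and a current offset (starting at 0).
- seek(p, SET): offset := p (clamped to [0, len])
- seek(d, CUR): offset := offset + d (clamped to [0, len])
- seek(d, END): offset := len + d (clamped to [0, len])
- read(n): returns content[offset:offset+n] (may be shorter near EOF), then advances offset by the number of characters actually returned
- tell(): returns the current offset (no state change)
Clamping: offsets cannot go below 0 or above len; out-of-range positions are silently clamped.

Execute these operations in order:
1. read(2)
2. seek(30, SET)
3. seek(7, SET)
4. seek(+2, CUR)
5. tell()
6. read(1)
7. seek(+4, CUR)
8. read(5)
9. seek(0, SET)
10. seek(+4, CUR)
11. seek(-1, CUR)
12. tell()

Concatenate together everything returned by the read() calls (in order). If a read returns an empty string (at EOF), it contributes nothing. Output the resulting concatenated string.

Answer: J876J5TT

Derivation:
After 1 (read(2)): returned 'J8', offset=2
After 2 (seek(30, SET)): offset=30
After 3 (seek(7, SET)): offset=7
After 4 (seek(+2, CUR)): offset=9
After 5 (tell()): offset=9
After 6 (read(1)): returned '7', offset=10
After 7 (seek(+4, CUR)): offset=14
After 8 (read(5)): returned '6J5TT', offset=19
After 9 (seek(0, SET)): offset=0
After 10 (seek(+4, CUR)): offset=4
After 11 (seek(-1, CUR)): offset=3
After 12 (tell()): offset=3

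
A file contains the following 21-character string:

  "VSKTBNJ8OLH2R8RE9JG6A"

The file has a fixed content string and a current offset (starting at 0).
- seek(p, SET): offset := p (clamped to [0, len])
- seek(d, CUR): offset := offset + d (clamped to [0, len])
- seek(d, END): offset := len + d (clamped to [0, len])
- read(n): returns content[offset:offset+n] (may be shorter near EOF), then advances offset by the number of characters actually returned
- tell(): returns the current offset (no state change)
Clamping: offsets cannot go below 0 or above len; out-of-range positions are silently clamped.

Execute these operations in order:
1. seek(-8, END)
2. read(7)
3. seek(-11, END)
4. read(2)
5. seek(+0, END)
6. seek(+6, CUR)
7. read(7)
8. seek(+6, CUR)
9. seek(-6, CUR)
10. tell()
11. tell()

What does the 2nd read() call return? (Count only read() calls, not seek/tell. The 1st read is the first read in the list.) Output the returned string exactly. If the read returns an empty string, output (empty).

Answer: H2

Derivation:
After 1 (seek(-8, END)): offset=13
After 2 (read(7)): returned '8RE9JG6', offset=20
After 3 (seek(-11, END)): offset=10
After 4 (read(2)): returned 'H2', offset=12
After 5 (seek(+0, END)): offset=21
After 6 (seek(+6, CUR)): offset=21
After 7 (read(7)): returned '', offset=21
After 8 (seek(+6, CUR)): offset=21
After 9 (seek(-6, CUR)): offset=15
After 10 (tell()): offset=15
After 11 (tell()): offset=15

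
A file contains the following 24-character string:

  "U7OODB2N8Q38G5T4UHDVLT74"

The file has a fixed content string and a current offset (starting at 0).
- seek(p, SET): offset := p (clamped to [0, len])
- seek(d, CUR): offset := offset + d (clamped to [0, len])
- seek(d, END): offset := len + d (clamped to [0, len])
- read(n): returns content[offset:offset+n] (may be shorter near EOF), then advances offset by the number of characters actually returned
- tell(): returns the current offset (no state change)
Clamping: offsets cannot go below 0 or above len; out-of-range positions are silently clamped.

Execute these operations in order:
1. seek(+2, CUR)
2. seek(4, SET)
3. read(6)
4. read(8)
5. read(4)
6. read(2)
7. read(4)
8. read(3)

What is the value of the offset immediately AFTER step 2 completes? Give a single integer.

Answer: 4

Derivation:
After 1 (seek(+2, CUR)): offset=2
After 2 (seek(4, SET)): offset=4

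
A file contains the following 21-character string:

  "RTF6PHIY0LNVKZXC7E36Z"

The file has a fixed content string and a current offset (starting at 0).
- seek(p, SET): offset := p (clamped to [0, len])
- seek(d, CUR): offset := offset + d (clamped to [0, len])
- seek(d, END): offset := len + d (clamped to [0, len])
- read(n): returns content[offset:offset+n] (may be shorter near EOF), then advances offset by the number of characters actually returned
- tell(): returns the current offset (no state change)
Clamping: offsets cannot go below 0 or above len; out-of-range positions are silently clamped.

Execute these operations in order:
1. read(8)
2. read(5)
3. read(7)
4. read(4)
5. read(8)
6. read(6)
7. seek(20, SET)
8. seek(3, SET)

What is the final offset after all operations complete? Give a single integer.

After 1 (read(8)): returned 'RTF6PHIY', offset=8
After 2 (read(5)): returned '0LNVK', offset=13
After 3 (read(7)): returned 'ZXC7E36', offset=20
After 4 (read(4)): returned 'Z', offset=21
After 5 (read(8)): returned '', offset=21
After 6 (read(6)): returned '', offset=21
After 7 (seek(20, SET)): offset=20
After 8 (seek(3, SET)): offset=3

Answer: 3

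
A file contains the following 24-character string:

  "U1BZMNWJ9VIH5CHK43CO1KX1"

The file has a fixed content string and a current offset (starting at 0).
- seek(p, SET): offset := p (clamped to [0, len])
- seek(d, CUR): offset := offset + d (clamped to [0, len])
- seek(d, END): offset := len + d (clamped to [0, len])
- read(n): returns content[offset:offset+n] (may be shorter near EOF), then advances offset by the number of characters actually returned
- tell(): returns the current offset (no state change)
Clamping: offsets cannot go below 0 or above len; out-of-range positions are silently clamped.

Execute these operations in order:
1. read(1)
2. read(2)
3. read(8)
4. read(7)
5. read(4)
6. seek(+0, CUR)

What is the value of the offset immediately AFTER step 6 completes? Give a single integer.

After 1 (read(1)): returned 'U', offset=1
After 2 (read(2)): returned '1B', offset=3
After 3 (read(8)): returned 'ZMNWJ9VI', offset=11
After 4 (read(7)): returned 'H5CHK43', offset=18
After 5 (read(4)): returned 'CO1K', offset=22
After 6 (seek(+0, CUR)): offset=22

Answer: 22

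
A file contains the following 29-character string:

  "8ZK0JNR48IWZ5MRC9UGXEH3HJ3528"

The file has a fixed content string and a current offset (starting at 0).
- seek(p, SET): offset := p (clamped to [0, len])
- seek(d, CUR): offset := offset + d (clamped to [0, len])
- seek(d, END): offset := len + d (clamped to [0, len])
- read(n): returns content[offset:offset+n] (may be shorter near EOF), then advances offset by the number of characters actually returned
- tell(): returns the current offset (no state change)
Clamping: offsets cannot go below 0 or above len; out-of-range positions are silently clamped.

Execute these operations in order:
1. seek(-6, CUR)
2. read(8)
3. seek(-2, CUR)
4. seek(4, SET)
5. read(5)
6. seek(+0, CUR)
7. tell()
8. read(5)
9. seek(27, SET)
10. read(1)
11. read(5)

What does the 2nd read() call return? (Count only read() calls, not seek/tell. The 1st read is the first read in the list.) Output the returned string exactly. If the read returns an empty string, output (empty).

Answer: JNR48

Derivation:
After 1 (seek(-6, CUR)): offset=0
After 2 (read(8)): returned '8ZK0JNR4', offset=8
After 3 (seek(-2, CUR)): offset=6
After 4 (seek(4, SET)): offset=4
After 5 (read(5)): returned 'JNR48', offset=9
After 6 (seek(+0, CUR)): offset=9
After 7 (tell()): offset=9
After 8 (read(5)): returned 'IWZ5M', offset=14
After 9 (seek(27, SET)): offset=27
After 10 (read(1)): returned '2', offset=28
After 11 (read(5)): returned '8', offset=29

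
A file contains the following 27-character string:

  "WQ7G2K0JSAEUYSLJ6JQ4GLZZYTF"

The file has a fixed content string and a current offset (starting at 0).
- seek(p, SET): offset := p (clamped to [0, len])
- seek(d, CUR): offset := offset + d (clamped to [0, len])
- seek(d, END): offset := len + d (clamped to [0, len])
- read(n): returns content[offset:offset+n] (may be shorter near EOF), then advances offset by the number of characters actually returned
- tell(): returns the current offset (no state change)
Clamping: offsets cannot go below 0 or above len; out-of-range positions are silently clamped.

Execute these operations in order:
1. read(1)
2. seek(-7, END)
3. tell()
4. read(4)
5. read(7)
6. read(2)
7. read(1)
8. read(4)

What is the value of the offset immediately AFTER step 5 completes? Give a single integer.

After 1 (read(1)): returned 'W', offset=1
After 2 (seek(-7, END)): offset=20
After 3 (tell()): offset=20
After 4 (read(4)): returned 'GLZZ', offset=24
After 5 (read(7)): returned 'YTF', offset=27

Answer: 27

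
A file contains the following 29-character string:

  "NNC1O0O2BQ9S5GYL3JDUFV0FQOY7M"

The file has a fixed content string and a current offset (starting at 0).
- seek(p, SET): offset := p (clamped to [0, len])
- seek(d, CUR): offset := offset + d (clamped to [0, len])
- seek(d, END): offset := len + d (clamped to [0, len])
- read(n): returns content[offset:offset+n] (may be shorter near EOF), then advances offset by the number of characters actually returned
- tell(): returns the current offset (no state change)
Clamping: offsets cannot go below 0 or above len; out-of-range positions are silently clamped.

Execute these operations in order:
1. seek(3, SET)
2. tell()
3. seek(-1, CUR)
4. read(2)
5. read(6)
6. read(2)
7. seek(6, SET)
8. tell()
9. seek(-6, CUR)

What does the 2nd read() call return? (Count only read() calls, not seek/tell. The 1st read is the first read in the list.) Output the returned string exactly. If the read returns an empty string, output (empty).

Answer: O0O2BQ

Derivation:
After 1 (seek(3, SET)): offset=3
After 2 (tell()): offset=3
After 3 (seek(-1, CUR)): offset=2
After 4 (read(2)): returned 'C1', offset=4
After 5 (read(6)): returned 'O0O2BQ', offset=10
After 6 (read(2)): returned '9S', offset=12
After 7 (seek(6, SET)): offset=6
After 8 (tell()): offset=6
After 9 (seek(-6, CUR)): offset=0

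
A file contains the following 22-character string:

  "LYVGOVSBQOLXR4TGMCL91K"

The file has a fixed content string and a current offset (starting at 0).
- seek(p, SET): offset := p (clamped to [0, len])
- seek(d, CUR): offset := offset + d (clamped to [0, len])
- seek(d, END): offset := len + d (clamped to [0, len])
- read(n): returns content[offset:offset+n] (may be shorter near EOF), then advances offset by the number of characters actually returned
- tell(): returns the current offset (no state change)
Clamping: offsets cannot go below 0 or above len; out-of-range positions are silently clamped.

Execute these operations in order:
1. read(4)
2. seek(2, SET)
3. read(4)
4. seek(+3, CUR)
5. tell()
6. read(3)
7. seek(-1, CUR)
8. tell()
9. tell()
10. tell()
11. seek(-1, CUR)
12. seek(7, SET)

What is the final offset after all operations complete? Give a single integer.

After 1 (read(4)): returned 'LYVG', offset=4
After 2 (seek(2, SET)): offset=2
After 3 (read(4)): returned 'VGOV', offset=6
After 4 (seek(+3, CUR)): offset=9
After 5 (tell()): offset=9
After 6 (read(3)): returned 'OLX', offset=12
After 7 (seek(-1, CUR)): offset=11
After 8 (tell()): offset=11
After 9 (tell()): offset=11
After 10 (tell()): offset=11
After 11 (seek(-1, CUR)): offset=10
After 12 (seek(7, SET)): offset=7

Answer: 7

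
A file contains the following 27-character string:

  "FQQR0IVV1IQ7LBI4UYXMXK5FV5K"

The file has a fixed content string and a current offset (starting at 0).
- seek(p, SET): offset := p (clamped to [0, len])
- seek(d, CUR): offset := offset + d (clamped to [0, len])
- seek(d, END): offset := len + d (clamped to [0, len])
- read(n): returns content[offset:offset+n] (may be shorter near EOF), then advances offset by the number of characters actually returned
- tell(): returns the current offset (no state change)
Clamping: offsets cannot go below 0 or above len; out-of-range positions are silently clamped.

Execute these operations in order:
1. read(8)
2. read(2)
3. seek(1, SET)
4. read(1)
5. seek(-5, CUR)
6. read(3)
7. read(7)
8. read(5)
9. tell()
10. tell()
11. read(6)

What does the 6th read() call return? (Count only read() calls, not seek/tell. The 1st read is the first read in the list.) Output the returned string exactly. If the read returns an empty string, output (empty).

After 1 (read(8)): returned 'FQQR0IVV', offset=8
After 2 (read(2)): returned '1I', offset=10
After 3 (seek(1, SET)): offset=1
After 4 (read(1)): returned 'Q', offset=2
After 5 (seek(-5, CUR)): offset=0
After 6 (read(3)): returned 'FQQ', offset=3
After 7 (read(7)): returned 'R0IVV1I', offset=10
After 8 (read(5)): returned 'Q7LBI', offset=15
After 9 (tell()): offset=15
After 10 (tell()): offset=15
After 11 (read(6)): returned '4UYXMX', offset=21

Answer: Q7LBI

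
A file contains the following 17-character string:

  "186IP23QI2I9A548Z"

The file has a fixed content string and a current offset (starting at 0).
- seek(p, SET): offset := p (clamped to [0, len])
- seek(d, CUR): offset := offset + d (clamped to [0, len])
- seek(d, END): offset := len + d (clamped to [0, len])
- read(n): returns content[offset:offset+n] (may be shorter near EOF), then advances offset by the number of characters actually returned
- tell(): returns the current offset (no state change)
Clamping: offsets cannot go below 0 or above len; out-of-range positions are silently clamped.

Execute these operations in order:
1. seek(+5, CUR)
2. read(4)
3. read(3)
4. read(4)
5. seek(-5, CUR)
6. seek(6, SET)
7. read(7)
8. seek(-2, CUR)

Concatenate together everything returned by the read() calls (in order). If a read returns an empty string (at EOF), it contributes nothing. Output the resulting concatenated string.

After 1 (seek(+5, CUR)): offset=5
After 2 (read(4)): returned '23QI', offset=9
After 3 (read(3)): returned '2I9', offset=12
After 4 (read(4)): returned 'A548', offset=16
After 5 (seek(-5, CUR)): offset=11
After 6 (seek(6, SET)): offset=6
After 7 (read(7)): returned '3QI2I9A', offset=13
After 8 (seek(-2, CUR)): offset=11

Answer: 23QI2I9A5483QI2I9A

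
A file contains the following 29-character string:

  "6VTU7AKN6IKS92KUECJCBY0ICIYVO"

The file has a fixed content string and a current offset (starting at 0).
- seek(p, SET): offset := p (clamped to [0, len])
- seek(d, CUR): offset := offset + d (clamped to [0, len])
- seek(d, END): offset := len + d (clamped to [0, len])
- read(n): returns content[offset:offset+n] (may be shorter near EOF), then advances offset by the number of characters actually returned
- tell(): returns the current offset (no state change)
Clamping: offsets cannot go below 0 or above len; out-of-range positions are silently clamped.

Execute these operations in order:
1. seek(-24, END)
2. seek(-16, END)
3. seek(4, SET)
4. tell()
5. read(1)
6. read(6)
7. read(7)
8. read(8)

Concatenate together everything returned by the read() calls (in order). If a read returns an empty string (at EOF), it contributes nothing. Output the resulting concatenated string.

Answer: 7AKN6IKS92KUECJCBY0ICI

Derivation:
After 1 (seek(-24, END)): offset=5
After 2 (seek(-16, END)): offset=13
After 3 (seek(4, SET)): offset=4
After 4 (tell()): offset=4
After 5 (read(1)): returned '7', offset=5
After 6 (read(6)): returned 'AKN6IK', offset=11
After 7 (read(7)): returned 'S92KUEC', offset=18
After 8 (read(8)): returned 'JCBY0ICI', offset=26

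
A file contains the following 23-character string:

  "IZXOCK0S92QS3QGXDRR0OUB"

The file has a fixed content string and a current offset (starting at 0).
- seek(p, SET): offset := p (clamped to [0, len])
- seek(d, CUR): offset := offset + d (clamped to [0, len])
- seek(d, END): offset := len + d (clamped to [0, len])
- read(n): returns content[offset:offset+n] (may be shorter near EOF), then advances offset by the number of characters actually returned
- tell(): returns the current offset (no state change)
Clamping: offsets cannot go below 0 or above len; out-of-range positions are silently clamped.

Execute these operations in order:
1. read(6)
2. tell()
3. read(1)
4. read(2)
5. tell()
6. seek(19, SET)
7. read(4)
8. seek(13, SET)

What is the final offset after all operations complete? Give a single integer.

Answer: 13

Derivation:
After 1 (read(6)): returned 'IZXOCK', offset=6
After 2 (tell()): offset=6
After 3 (read(1)): returned '0', offset=7
After 4 (read(2)): returned 'S9', offset=9
After 5 (tell()): offset=9
After 6 (seek(19, SET)): offset=19
After 7 (read(4)): returned '0OUB', offset=23
After 8 (seek(13, SET)): offset=13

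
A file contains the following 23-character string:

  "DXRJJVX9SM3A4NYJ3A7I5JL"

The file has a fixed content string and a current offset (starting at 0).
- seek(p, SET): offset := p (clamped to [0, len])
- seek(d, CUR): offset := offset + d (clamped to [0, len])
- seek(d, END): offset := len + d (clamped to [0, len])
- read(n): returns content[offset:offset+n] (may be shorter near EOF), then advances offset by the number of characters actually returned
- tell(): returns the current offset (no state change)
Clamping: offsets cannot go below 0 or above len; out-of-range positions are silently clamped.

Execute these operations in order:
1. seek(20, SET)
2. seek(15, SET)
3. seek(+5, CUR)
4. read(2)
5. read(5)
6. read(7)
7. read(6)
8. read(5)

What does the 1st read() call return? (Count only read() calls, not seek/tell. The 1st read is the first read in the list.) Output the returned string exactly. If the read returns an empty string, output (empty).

After 1 (seek(20, SET)): offset=20
After 2 (seek(15, SET)): offset=15
After 3 (seek(+5, CUR)): offset=20
After 4 (read(2)): returned '5J', offset=22
After 5 (read(5)): returned 'L', offset=23
After 6 (read(7)): returned '', offset=23
After 7 (read(6)): returned '', offset=23
After 8 (read(5)): returned '', offset=23

Answer: 5J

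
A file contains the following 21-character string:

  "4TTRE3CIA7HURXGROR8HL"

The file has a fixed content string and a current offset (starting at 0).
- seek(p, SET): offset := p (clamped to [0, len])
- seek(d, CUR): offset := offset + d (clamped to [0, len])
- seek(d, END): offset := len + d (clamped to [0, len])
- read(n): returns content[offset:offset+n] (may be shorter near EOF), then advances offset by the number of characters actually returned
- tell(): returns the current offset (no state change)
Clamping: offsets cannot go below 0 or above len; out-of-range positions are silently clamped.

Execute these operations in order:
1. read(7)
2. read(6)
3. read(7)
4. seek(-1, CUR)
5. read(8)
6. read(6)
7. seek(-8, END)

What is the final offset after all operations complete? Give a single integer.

Answer: 13

Derivation:
After 1 (read(7)): returned '4TTRE3C', offset=7
After 2 (read(6)): returned 'IA7HUR', offset=13
After 3 (read(7)): returned 'XGROR8H', offset=20
After 4 (seek(-1, CUR)): offset=19
After 5 (read(8)): returned 'HL', offset=21
After 6 (read(6)): returned '', offset=21
After 7 (seek(-8, END)): offset=13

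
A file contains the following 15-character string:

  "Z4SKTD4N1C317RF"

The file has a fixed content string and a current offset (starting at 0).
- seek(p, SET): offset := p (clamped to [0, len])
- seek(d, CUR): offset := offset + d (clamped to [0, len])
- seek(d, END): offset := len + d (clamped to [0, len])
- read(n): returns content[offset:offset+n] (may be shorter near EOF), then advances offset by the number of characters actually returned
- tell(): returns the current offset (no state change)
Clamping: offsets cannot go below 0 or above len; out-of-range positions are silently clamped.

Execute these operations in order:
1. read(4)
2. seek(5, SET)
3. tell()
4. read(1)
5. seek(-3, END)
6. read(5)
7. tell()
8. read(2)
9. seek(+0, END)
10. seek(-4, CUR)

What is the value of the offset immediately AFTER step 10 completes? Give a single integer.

After 1 (read(4)): returned 'Z4SK', offset=4
After 2 (seek(5, SET)): offset=5
After 3 (tell()): offset=5
After 4 (read(1)): returned 'D', offset=6
After 5 (seek(-3, END)): offset=12
After 6 (read(5)): returned '7RF', offset=15
After 7 (tell()): offset=15
After 8 (read(2)): returned '', offset=15
After 9 (seek(+0, END)): offset=15
After 10 (seek(-4, CUR)): offset=11

Answer: 11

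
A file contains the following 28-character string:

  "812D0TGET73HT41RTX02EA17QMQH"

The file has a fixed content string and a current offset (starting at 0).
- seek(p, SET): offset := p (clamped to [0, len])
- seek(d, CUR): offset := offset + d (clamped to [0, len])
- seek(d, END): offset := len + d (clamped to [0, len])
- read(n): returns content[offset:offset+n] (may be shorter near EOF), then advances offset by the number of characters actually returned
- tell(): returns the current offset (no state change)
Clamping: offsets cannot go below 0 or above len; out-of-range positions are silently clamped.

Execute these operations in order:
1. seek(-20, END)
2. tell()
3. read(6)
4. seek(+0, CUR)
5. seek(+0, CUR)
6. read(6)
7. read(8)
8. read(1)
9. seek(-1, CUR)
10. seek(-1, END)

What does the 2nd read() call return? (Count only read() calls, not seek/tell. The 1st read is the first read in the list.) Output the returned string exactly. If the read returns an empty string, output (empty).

After 1 (seek(-20, END)): offset=8
After 2 (tell()): offset=8
After 3 (read(6)): returned 'T73HT4', offset=14
After 4 (seek(+0, CUR)): offset=14
After 5 (seek(+0, CUR)): offset=14
After 6 (read(6)): returned '1RTX02', offset=20
After 7 (read(8)): returned 'EA17QMQH', offset=28
After 8 (read(1)): returned '', offset=28
After 9 (seek(-1, CUR)): offset=27
After 10 (seek(-1, END)): offset=27

Answer: 1RTX02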